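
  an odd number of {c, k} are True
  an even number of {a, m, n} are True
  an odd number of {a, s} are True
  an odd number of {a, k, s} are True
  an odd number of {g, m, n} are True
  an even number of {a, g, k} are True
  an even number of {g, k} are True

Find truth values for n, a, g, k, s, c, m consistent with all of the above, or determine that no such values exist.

Unsatisfiable — no assignment works.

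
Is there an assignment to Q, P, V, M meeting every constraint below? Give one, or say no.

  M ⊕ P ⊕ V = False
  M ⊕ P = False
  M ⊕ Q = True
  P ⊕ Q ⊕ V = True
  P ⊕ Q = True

Q: True, P: False, V: False, M: False

M ⊕ P ⊕ V = F ⊕ F ⊕ F = False ✓
M ⊕ P = F ⊕ F = False ✓
M ⊕ Q = F ⊕ T = True ✓
P ⊕ Q ⊕ V = F ⊕ T ⊕ F = True ✓
P ⊕ Q = F ⊕ T = True ✓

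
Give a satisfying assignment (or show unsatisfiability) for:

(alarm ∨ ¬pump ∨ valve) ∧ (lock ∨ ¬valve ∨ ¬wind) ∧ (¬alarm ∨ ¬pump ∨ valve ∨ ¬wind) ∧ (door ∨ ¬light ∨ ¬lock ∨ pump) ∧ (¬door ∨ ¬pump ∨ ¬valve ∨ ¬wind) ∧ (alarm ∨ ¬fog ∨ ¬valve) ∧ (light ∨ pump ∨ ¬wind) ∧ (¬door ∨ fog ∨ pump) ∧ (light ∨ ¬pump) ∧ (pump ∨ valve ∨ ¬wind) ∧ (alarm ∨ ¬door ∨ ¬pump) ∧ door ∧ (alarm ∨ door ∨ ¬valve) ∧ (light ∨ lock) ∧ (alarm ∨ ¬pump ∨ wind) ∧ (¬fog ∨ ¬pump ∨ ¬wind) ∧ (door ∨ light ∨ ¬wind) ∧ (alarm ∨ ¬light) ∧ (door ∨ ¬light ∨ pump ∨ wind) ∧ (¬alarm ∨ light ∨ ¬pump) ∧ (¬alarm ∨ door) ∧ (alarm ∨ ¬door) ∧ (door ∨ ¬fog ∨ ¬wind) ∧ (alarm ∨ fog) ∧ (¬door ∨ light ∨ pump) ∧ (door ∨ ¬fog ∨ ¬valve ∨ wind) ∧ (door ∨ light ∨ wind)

alarm: True; pump: False; door: True; valve: False; fog: True; light: True; wind: False; lock: True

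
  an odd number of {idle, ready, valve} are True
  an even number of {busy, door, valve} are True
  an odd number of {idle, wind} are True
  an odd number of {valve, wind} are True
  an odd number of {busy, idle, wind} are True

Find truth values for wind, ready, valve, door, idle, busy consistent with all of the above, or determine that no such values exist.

wind = False, ready = True, valve = True, door = True, idle = True, busy = False

{idle, ready, valve}: 3 true → odd ✓
{busy, door, valve}: 2 true → even ✓
{idle, wind}: 1 true → odd ✓
{valve, wind}: 1 true → odd ✓
{busy, idle, wind}: 1 true → odd ✓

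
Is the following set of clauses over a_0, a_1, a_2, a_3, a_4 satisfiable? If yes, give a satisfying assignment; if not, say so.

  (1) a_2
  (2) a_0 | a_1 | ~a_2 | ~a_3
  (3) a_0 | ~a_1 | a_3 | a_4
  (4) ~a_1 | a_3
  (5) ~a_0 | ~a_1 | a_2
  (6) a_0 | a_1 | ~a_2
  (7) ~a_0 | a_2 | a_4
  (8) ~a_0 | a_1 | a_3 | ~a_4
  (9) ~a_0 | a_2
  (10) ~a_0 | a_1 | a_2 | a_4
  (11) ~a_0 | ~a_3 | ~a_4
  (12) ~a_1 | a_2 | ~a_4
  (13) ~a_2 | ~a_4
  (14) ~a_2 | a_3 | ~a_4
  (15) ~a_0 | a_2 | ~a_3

a_0: True, a_1: False, a_2: True, a_3: False, a_4: False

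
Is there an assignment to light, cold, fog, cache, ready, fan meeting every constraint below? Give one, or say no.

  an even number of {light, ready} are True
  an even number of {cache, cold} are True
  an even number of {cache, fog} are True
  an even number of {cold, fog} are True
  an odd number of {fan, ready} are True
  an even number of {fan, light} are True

Unsatisfiable — no assignment works.

Adding constraints 1, 5, 6 mod 2: every variable appears an even number of times on the left, so the left side is 0.
But the right sides sum to 1 (mod 2). 0 ≠ 1 — the system is inconsistent.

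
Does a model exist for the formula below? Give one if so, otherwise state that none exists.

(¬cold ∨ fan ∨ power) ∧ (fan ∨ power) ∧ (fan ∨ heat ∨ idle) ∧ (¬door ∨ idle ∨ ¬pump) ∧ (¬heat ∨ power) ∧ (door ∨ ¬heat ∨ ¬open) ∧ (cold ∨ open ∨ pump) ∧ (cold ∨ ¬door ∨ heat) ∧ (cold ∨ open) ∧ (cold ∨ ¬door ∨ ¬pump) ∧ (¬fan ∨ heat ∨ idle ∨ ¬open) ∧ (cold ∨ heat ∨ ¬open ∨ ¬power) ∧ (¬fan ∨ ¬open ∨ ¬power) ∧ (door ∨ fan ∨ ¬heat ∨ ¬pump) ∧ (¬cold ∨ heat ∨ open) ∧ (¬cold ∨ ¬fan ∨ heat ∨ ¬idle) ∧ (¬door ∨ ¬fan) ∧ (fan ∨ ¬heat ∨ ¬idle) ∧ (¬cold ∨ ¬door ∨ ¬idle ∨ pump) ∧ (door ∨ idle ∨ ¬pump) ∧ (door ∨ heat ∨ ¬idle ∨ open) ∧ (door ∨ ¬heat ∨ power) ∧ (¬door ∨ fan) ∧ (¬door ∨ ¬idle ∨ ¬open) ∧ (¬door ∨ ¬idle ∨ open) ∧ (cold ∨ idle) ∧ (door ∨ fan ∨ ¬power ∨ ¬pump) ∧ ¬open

Unit clause (¬open) forces open = False.
In (cold ∨ open) only cold is left, so cold = True.
In (¬cold ∨ heat ∨ open) only heat is left, so heat = True.
In (¬heat ∨ power) only power is left, so power = True.
Set idle = False.
Try pump = True:
  (¬door ∨ idle ∨ ¬pump) forces door = False.
  clause (door ∨ idle ∨ ¬pump) is falsified — backtrack.
So pump = False.
Set fan = False.
  then (¬door ∨ fan) forces door = False.
All clauses satisfied.

idle: False; power: True; pump: False; fan: False; open: False; cold: True; heat: True; door: False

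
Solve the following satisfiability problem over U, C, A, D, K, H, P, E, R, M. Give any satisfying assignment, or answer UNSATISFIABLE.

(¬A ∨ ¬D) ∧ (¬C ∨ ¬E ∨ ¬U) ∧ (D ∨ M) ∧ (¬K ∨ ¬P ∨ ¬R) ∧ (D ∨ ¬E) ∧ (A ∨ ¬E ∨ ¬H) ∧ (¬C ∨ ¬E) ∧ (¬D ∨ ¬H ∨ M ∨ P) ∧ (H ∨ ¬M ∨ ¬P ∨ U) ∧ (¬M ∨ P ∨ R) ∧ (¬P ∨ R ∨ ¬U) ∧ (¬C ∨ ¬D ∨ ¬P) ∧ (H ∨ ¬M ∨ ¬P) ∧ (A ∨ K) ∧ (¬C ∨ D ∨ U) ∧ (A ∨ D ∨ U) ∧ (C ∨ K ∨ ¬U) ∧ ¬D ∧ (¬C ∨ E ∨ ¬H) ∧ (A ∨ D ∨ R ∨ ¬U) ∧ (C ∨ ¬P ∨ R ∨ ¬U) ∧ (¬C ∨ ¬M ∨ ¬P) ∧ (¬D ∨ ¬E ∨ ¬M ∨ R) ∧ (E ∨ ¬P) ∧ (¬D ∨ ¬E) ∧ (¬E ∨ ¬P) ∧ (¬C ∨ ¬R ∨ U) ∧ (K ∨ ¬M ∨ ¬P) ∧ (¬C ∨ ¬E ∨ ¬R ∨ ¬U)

U=T, C=T, A=F, D=F, K=T, H=F, P=F, E=F, R=T, M=T

Unit clause (¬D) forces D = False.
In (D ∨ M) only M is left, so M = True.
In (D ∨ ¬E) only ¬E is left, so E = False.
In (E ∨ ¬P) only ¬P is left, so P = False.
In (¬M ∨ P ∨ R) only R is left, so R = True.
Set U = True.
Set C = True.
  then (¬C ∨ E ∨ ¬H) forces H = False.
Set A = False.
  then (A ∨ K) forces K = True.
All clauses satisfied.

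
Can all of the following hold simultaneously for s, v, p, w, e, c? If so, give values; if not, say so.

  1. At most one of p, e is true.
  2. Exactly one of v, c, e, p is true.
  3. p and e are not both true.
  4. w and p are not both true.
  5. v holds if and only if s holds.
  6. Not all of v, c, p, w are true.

s = False; v = False; p = False; w = False; e = True; c = False

  (1) {p, e}: 1 true — at most one ✓
  (2) {v, c, e, p}: 1 true — exactly one ✓
  (3) p=F, e=T — not both ✓
  (4) w=F, p=F — not both ✓
  (5) v=F, s=F — same ✓
  (6) {v, c, p, w}: 0/4 true — not all ✓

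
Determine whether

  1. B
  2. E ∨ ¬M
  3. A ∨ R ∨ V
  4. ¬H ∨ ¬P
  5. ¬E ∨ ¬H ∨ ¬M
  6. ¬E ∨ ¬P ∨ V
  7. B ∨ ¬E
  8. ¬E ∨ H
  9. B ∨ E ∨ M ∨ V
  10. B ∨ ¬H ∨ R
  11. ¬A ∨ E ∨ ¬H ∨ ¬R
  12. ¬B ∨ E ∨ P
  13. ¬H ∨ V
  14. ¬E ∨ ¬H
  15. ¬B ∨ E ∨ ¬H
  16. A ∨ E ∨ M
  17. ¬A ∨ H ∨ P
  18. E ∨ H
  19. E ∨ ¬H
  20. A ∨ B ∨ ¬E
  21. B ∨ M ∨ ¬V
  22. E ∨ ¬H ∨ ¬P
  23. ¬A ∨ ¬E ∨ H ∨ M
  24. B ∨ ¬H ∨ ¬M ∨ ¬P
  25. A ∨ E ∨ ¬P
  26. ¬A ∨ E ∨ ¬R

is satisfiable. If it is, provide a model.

Case H = True:
  (B) forces B = True.
  (¬H ∨ ¬P) forces P = False.
  (¬B ∨ E ∨ P) forces E = True.
  Clause (¬E ∨ ¬H) is falsified — contradiction.
Case H = False:
  (B) forces B = True.
  (¬E ∨ H) forces E = False.
  Clause (E ∨ H) is falsified — contradiction.
Both cases fail, so the formula is unsatisfiable.

No satisfying assignment exists.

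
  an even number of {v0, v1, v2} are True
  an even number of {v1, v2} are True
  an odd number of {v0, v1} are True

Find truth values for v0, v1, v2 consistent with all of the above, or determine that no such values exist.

v0 = False, v1 = True, v2 = True

{v0, v1, v2}: 2 true → even ✓
{v1, v2}: 2 true → even ✓
{v0, v1}: 1 true → odd ✓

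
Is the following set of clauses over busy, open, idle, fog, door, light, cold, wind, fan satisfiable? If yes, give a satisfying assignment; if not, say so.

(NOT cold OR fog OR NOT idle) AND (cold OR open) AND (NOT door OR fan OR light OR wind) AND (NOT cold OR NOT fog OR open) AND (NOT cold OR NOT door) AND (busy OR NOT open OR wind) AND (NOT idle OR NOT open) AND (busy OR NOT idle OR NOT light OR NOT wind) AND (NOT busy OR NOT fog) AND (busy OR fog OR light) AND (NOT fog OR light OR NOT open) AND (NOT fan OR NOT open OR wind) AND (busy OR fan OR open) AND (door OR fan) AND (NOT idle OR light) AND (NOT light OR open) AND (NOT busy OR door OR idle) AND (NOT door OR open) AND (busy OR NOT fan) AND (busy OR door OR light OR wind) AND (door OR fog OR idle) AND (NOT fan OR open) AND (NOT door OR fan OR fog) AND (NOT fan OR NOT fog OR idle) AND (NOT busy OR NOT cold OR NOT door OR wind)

Set busy = False.
  then (busy OR NOT fan) forces fan = False.
  then (busy OR fan OR open) forces open = True.
  then (door OR fan) forces door = True.
  then (NOT door OR fan OR fog) forces fog = True.
  then (NOT cold OR NOT door) forces cold = False.
  then (busy OR NOT open OR wind) forces wind = True.
  then (NOT idle OR NOT open) forces idle = False.
  then (NOT fog OR light OR NOT open) forces light = True.
All clauses satisfied.

busy = False, open = True, idle = False, fog = True, door = True, light = True, cold = False, wind = True, fan = False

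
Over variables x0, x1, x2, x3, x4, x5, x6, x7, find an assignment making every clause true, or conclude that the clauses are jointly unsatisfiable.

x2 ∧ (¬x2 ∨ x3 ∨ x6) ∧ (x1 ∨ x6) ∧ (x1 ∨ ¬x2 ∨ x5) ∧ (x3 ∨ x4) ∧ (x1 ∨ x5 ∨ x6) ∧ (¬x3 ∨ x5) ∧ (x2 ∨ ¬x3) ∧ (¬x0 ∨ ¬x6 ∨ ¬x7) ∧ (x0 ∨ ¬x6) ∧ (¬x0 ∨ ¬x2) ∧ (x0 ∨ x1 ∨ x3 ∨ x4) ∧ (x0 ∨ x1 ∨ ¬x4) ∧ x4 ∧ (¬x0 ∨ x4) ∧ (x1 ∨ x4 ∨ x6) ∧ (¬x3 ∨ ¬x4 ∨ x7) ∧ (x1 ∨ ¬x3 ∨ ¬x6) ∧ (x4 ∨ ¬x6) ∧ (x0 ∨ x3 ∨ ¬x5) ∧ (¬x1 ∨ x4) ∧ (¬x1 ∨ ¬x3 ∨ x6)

Case x2 = True:
  (¬x0 ∨ ¬x2) forces x0 = False.
  (x0 ∨ ¬x6) forces x6 = False.
  (¬x2 ∨ x3 ∨ x6) forces x3 = True.
  (x1 ∨ x6) forces x1 = True.
  Clause (¬x1 ∨ ¬x3 ∨ x6) is falsified — contradiction.
Case x2 = False:
  Clause (x2) is falsified — contradiction.
Both cases fail, so the formula is unsatisfiable.

Unsatisfiable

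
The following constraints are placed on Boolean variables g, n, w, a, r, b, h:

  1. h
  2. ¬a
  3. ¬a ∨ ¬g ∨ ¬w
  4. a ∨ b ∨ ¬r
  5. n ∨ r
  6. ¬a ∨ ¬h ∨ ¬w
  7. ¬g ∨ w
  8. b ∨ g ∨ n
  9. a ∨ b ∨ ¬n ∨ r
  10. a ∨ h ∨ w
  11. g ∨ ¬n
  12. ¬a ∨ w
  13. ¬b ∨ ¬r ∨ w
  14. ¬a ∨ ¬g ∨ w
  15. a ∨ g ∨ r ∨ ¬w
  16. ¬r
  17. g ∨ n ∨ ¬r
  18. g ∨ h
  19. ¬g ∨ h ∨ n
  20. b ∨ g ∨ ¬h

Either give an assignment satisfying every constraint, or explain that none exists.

Unit clause (h) forces h = True.
Unit clause (¬a) forces a = False.
Unit clause (¬r) forces r = False.
In (n ∨ r) only n is left, so n = True.
In (a ∨ b ∨ ¬n ∨ r) only b is left, so b = True.
In (g ∨ ¬n) only g is left, so g = True.
In (¬g ∨ w) only w is left, so w = True.
All clauses satisfied.

g: True, n: True, w: True, a: False, r: False, b: True, h: True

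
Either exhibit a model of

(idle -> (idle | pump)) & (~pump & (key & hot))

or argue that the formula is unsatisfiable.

key=T; hot=T; pump=F; idle=F

  idle -> (idle | pump) = True
    idle | pump = False
  ~pump & (key & hot) = True
    ~pump = True
    key & hot = True
Both conjuncts True, so the formula holds.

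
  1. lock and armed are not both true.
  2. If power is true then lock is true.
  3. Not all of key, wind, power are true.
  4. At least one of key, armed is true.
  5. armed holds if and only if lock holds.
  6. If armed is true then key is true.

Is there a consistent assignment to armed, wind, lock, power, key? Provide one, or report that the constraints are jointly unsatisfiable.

armed = False, wind = False, lock = False, power = False, key = True

  (1) lock=F, armed=F — not both ✓
  (2) power=F ⇒ lock: vacuous ✓
  (3) {key, wind, power}: 1/3 true — not all ✓
  (4) {key, armed}: 1 true — at least one ✓
  (5) armed=F, lock=F — same ✓
  (6) armed=F ⇒ key: vacuous ✓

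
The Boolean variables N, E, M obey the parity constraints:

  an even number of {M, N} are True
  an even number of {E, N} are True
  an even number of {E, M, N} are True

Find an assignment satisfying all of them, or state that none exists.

N=F, E=F, M=F

{M, N}: 0 true → even ✓
{E, N}: 0 true → even ✓
{E, M, N}: 0 true → even ✓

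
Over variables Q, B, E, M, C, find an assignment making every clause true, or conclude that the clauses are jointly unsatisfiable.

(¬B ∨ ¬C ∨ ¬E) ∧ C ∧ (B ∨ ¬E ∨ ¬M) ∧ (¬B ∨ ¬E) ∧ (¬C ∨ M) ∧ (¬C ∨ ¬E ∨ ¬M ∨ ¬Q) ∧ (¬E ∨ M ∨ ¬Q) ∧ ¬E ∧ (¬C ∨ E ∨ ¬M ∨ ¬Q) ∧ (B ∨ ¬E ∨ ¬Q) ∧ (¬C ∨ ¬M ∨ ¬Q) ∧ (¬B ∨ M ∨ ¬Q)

Q = False, B = False, E = False, M = True, C = True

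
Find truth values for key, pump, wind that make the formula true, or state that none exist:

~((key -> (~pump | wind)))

key: True; pump: True; wind: False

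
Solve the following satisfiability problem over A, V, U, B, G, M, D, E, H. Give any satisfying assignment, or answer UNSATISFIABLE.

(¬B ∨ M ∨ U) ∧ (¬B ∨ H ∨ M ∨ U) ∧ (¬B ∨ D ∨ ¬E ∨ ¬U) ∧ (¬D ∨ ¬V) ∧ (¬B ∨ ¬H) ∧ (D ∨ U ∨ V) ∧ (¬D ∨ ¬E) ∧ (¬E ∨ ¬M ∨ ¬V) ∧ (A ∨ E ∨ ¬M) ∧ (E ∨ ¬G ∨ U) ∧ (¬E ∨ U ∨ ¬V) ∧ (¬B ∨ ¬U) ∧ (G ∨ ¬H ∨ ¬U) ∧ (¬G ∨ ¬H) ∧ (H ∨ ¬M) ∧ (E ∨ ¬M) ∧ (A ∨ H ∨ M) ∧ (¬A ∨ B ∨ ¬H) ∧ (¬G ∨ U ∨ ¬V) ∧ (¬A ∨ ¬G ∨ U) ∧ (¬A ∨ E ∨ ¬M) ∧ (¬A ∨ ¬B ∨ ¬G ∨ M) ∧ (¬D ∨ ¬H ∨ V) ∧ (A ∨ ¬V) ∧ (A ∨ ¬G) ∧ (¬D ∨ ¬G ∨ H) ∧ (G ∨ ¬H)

A = True; V = False; U = True; B = False; G = False; M = False; D = True; E = False; H = False

Set A = True.
Set V = False.
Set U = True.
  then (¬B ∨ ¬U) forces B = False.
  then (¬A ∨ B ∨ ¬H) forces H = False.
  then (H ∨ ¬M) forces M = False.
Set G = False.
Set D = True.
  then (¬D ∨ ¬E) forces E = False.
All clauses satisfied.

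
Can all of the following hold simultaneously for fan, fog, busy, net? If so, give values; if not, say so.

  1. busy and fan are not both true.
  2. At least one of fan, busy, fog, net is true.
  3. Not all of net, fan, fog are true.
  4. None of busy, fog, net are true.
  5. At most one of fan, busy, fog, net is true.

fan = True; fog = False; busy = False; net = False

  (1) busy=F, fan=T — not both ✓
  (2) {fan, busy, fog, net}: 1 true — at least one ✓
  (3) {net, fan, fog}: 1/3 true — not all ✓
  (4) {busy, fog, net}: 0 true — none ✓
  (5) {fan, busy, fog, net}: 1 true — at most one ✓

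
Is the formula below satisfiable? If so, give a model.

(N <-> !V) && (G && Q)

G=T; Q=T; N=F; V=T

  N <-> !V = True
    !V = False
  G && Q = True
Both conjuncts True, so the formula holds.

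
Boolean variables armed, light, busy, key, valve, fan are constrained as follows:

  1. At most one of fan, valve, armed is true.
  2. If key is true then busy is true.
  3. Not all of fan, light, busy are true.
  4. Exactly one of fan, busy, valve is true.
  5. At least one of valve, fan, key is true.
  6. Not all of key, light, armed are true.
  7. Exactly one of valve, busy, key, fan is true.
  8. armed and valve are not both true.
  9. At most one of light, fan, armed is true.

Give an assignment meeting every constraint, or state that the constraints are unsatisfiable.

armed=F, light=F, busy=F, key=F, valve=F, fan=T

  (1) {fan, valve, armed}: 1 true — at most one ✓
  (2) key=F ⇒ busy: vacuous ✓
  (3) {fan, light, busy}: 1/3 true — not all ✓
  (4) {fan, busy, valve}: 1 true — exactly one ✓
  (5) {valve, fan, key}: 1 true — at least one ✓
  (6) {key, light, armed}: 0/3 true — not all ✓
  (7) {valve, busy, key, fan}: 1 true — exactly one ✓
  (8) armed=F, valve=F — not both ✓
  (9) {light, fan, armed}: 1 true — at most one ✓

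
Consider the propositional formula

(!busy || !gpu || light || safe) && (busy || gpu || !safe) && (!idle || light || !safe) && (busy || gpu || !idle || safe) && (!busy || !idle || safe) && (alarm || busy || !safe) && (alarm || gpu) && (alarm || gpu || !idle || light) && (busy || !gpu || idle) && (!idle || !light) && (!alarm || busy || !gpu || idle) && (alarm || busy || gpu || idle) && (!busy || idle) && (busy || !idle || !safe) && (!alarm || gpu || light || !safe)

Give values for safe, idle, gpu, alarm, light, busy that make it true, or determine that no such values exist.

safe: False; idle: False; gpu: False; alarm: True; light: False; busy: False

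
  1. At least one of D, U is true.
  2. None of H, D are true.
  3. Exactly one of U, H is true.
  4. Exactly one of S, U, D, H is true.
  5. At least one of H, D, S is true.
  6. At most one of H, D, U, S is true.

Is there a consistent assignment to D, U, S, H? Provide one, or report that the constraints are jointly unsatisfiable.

Case D = True:
  Constraint (2) is violated (D=T) — contradiction.
Case D = False:
  (1) with D=F forces U = True.
  (2) forces H = False.
  (4) with U=T forces S = False.
  Constraint (5) is violated (H=F, D=F, S=F) — contradiction.
Both cases fail — unsatisfiable.

No satisfying assignment exists.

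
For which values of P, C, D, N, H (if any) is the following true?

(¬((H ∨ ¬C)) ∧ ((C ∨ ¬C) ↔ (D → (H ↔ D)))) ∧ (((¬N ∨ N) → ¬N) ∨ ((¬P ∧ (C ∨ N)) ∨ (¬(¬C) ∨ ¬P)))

P=F; C=T; D=F; N=F; H=F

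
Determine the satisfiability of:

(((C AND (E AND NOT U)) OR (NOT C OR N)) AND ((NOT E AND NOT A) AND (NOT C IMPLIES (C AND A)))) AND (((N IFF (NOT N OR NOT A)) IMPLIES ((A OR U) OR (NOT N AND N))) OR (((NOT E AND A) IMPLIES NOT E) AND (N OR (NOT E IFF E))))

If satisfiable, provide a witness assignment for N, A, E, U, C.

N = True; A = False; E = False; U = False; C = True

  ((C AND (E AND NOT U)) OR (NOT C OR N)) AND ((NOT E AND NOT A) AND (NOT C IMPLIES (C AND A))) = True
    (C AND (E AND NOT U)) OR (NOT C OR N) = True
      C AND (E AND NOT U) = False
        E AND NOT U = False
          NOT U = True
      NOT C OR N = True
        NOT C = False
    (NOT E AND NOT A) AND (NOT C IMPLIES (C AND A)) = True
      NOT E AND NOT A = True
        NOT E = True
        NOT A = True
      NOT C IMPLIES (C AND A) = True
        NOT C = False
        C AND A = False
  ((N IFF (NOT N OR NOT A)) IMPLIES ((A OR U) OR (NOT N AND N))) OR (((NOT E AND A) IMPLIES NOT E) AND (N OR (NOT E IFF E))) = True
    (N IFF (NOT N OR NOT A)) IMPLIES ((A OR U) OR (NOT N AND N)) = False
      N IFF (NOT N OR NOT A) = True
        NOT N OR NOT A = True
          NOT N = False
          NOT A = True
      (A OR U) OR (NOT N AND N) = False
        A OR U = False
        NOT N AND N = False
          NOT N = False
    ((NOT E AND A) IMPLIES NOT E) AND (N OR (NOT E IFF E)) = True
      (NOT E AND A) IMPLIES NOT E = True
        NOT E AND A = False
          NOT E = True
        NOT E = True
      N OR (NOT E IFF E) = True
        NOT E IFF E = False
          NOT E = True
Both conjuncts True, so the formula holds.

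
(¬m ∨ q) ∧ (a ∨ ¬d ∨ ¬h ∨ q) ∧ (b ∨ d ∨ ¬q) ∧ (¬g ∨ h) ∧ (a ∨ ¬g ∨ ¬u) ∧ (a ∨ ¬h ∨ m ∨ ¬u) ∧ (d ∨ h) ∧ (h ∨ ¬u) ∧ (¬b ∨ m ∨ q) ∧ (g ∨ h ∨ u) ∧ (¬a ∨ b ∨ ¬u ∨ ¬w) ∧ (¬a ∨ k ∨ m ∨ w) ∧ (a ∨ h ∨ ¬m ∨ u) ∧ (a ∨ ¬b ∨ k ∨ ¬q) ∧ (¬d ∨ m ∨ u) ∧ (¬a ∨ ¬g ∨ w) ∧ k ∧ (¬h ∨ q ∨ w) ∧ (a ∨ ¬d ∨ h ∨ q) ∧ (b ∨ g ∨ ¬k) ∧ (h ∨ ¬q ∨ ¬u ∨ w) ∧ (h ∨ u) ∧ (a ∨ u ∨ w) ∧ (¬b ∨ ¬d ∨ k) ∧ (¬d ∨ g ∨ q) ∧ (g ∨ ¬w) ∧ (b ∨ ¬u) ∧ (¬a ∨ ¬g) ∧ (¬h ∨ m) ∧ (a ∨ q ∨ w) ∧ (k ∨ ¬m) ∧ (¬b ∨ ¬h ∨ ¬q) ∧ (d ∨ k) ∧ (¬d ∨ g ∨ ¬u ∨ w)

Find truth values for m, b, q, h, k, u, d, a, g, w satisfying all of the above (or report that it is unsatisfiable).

Unit clause (k) forces k = True.
Set m = True.
  then (¬m ∨ q) forces q = True.
Try b = True:
  (¬b ∨ ¬h ∨ ¬q) forces h = False.
  (¬g ∨ h) forces g = False.
  (d ∨ h) forces d = True.
  (h ∨ ¬u) forces u = False.
  clause (g ∨ h ∨ u) is falsified — backtrack.
So b = False.
  then (b ∨ d ∨ ¬q) forces d = True.
  then (b ∨ g ∨ ¬k) forces g = True.
  then (b ∨ ¬u) forces u = False.
  then (¬a ∨ ¬g) forces a = False.
  then (¬g ∨ h) forces h = True.
  then (a ∨ u ∨ w) forces w = True.
All clauses satisfied.

m = True, b = False, q = True, h = True, k = True, u = False, d = True, a = False, g = True, w = True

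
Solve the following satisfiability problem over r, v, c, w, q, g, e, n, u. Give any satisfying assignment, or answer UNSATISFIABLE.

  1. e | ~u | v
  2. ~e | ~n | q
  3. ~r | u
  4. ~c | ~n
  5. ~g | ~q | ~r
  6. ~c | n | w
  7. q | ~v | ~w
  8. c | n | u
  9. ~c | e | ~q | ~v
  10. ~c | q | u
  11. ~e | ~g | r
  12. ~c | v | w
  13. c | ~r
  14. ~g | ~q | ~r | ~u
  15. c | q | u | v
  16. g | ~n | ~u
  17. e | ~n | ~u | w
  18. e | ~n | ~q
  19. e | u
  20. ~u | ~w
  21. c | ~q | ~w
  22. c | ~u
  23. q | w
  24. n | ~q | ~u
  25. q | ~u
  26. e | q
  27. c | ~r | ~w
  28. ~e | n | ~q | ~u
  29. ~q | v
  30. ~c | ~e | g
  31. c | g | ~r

Try r = True:
  (~r | u) forces u = True.
  (c | ~r) forces c = True.
  (~c | ~n) forces n = False.
  (~c | n | w) forces w = True.
  clause (~u | ~w) is falsified — backtrack.
So r = False.
Set v = True.
Set c = False.
  then (c | ~u) forces u = False.
  then (c | n | u) forces n = True.
  then (e | u) forces e = True.
  then (~e | ~n | q) forces q = True.
  then (~e | ~g | r) forces g = False.
  then (c | ~q | ~w) forces w = False.
All clauses satisfied.

r = False, v = True, c = False, w = False, q = True, g = False, e = True, n = True, u = False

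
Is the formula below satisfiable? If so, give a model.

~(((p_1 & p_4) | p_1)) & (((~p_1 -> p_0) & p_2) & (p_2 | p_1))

p_0=T, p_1=F, p_2=T, p_4=T

  ~(((p_1 & p_4) | p_1)) = True
    (p_1 & p_4) | p_1 = False
      p_1 & p_4 = False
  ((~p_1 -> p_0) & p_2) & (p_2 | p_1) = True
    (~p_1 -> p_0) & p_2 = True
      ~p_1 -> p_0 = True
        ~p_1 = True
    p_2 | p_1 = True
Both conjuncts True, so the formula holds.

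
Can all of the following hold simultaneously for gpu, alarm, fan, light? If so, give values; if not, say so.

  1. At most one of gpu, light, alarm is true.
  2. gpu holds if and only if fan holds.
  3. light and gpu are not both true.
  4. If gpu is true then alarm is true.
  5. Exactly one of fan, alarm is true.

gpu = False, alarm = True, fan = False, light = False

  (1) {gpu, light, alarm}: 1 true — at most one ✓
  (2) gpu=F, fan=F — same ✓
  (3) light=F, gpu=F — not both ✓
  (4) gpu=F ⇒ alarm: vacuous ✓
  (5) {fan, alarm}: 1 true — exactly one ✓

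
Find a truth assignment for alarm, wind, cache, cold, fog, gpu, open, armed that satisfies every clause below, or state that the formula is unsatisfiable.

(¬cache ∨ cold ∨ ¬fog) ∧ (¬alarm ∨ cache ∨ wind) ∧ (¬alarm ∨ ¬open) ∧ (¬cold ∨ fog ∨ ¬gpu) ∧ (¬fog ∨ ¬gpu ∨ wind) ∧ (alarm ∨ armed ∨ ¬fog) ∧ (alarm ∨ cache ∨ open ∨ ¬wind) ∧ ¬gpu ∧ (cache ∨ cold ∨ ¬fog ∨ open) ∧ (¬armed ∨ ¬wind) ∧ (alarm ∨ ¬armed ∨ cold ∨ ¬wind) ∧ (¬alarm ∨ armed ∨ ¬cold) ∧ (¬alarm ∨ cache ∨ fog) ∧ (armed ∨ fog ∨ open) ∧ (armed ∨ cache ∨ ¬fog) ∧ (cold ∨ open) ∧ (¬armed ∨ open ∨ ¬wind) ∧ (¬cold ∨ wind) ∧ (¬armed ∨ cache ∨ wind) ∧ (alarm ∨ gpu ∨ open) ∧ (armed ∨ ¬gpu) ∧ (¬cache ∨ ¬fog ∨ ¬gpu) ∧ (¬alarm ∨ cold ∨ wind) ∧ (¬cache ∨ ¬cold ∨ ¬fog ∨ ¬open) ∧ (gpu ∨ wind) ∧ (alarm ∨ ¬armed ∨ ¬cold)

Unit clause (¬gpu) forces gpu = False.
In (gpu ∨ wind) only wind is left, so wind = True.
In (¬armed ∨ ¬wind) only ¬armed is left, so armed = False.
Try alarm = True:
  (¬alarm ∨ ¬open) forces open = False.
  (¬alarm ∨ armed ∨ ¬cold) forces cold = False.
  clause (cold ∨ open) is falsified — backtrack.
So alarm = False.
  then (alarm ∨ armed ∨ ¬fog) forces fog = False.
  then (armed ∨ fog ∨ open) forces open = True.
Set cache = True.
Set cold = False.
All clauses satisfied.

alarm=F, wind=T, cache=T, cold=F, fog=F, gpu=F, open=T, armed=F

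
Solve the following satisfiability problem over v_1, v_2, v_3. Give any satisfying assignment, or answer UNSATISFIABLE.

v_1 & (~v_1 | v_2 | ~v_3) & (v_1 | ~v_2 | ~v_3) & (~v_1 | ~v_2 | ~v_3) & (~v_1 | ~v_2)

v_1: True; v_2: False; v_3: False

Unit clause (v_1) forces v_1 = True.
In (~v_1 | ~v_2) only ~v_2 is left, so v_2 = False.
In (~v_1 | v_2 | ~v_3) only ~v_3 is left, so v_3 = False.
Check each clause:
  (v_1): v_1 holds.
  (~v_1 | v_2 | ~v_3): ~v_3 holds.
  (v_1 | ~v_2 | ~v_3): v_1 holds.
  (~v_1 | ~v_2 | ~v_3): ~v_2 holds.
  (~v_1 | ~v_2): ~v_2 holds.
All clauses satisfied.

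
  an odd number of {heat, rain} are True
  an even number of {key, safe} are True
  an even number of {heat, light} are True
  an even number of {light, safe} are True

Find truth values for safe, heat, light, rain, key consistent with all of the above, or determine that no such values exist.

safe: True, heat: True, light: True, rain: False, key: True

{heat, rain}: 1 true → odd ✓
{key, safe}: 2 true → even ✓
{heat, light}: 2 true → even ✓
{light, safe}: 2 true → even ✓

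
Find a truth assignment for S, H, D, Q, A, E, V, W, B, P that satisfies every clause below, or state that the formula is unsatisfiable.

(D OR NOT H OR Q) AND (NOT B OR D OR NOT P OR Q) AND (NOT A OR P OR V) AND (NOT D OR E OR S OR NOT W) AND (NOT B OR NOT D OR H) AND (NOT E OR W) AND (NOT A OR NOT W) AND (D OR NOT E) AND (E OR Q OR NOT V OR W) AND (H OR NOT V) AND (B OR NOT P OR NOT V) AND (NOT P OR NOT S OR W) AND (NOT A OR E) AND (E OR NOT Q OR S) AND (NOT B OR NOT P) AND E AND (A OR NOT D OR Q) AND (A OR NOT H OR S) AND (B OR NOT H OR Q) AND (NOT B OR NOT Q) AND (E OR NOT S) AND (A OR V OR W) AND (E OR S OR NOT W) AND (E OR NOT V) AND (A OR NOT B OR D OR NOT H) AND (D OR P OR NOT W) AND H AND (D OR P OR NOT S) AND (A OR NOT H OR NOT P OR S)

Unit clause (E) forces E = True.
Unit clause (H) forces H = True.
In (NOT E OR W) only W is left, so W = True.
In (NOT A OR NOT W) only NOT A is left, so A = False.
In (D OR NOT E) only D is left, so D = True.
In (A OR NOT D OR Q) only Q is left, so Q = True.
In (A OR NOT H OR S) only S is left, so S = True.
In (NOT B OR NOT Q) only NOT B is left, so B = False.
Set V = False.
Set P = False.
All clauses satisfied.

S = True, H = True, D = True, Q = True, A = False, E = True, V = False, W = True, B = False, P = False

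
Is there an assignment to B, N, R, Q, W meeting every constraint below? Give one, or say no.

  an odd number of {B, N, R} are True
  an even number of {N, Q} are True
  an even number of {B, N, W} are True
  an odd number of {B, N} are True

B = False, N = True, R = False, Q = True, W = True

{B, N, R}: 1 true → odd ✓
{N, Q}: 2 true → even ✓
{B, N, W}: 2 true → even ✓
{B, N}: 1 true → odd ✓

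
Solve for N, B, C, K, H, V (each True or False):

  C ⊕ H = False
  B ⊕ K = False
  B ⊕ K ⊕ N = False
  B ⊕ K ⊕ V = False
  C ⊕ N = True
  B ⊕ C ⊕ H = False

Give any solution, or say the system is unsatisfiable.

N = False, B = False, C = True, K = False, H = True, V = False

C ⊕ H = T ⊕ T = False ✓
B ⊕ K = F ⊕ F = False ✓
B ⊕ K ⊕ N = F ⊕ F ⊕ F = False ✓
B ⊕ K ⊕ V = F ⊕ F ⊕ F = False ✓
C ⊕ N = T ⊕ F = True ✓
B ⊕ C ⊕ H = F ⊕ T ⊕ T = False ✓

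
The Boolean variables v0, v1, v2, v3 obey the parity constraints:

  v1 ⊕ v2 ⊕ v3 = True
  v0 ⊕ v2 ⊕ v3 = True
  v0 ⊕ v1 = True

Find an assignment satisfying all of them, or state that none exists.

No satisfying assignment exists.

Adding constraints 1, 2, 3 mod 2: every variable appears an even number of times on the left, so the left side is 0.
But the right sides sum to 1 (mod 2). 0 ≠ 1 — the system is inconsistent.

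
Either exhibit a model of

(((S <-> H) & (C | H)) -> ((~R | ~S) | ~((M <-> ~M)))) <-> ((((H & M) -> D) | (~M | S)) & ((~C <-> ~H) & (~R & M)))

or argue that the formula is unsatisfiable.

S: True, D: False, R: False, C: True, H: True, M: True

  (((S <-> H) & (C | H)) -> ((~R | ~S) | ~((M <-> ~M)))) <-> ((((H & M) -> D) | (~M | S)) & ((~C <-> ~H) & (~R & M))) = True
    ((S <-> H) & (C | H)) -> ((~R | ~S) | ~((M <-> ~M))) = True
      (S <-> H) & (C | H) = True
        S <-> H = True
        C | H = True
      (~R | ~S) | ~((M <-> ~M)) = True
        ~R | ~S = True
          ~R = True
          ~S = False
        ~((M <-> ~M)) = True
          M <-> ~M = False
            ~M = False
    (((H & M) -> D) | (~M | S)) & ((~C <-> ~H) & (~R & M)) = True
      ((H & M) -> D) | (~M | S) = True
        (H & M) -> D = False
          H & M = True
        ~M | S = True
          ~M = False
      (~C <-> ~H) & (~R & M) = True
        ~C <-> ~H = True
          ~C = False
          ~H = False
        ~R & M = True
          ~R = True
The formula evaluates to True.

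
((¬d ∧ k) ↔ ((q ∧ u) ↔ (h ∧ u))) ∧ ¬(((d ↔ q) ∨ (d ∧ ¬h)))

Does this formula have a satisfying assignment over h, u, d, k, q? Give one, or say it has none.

h = True, u = True, d = True, k = True, q = False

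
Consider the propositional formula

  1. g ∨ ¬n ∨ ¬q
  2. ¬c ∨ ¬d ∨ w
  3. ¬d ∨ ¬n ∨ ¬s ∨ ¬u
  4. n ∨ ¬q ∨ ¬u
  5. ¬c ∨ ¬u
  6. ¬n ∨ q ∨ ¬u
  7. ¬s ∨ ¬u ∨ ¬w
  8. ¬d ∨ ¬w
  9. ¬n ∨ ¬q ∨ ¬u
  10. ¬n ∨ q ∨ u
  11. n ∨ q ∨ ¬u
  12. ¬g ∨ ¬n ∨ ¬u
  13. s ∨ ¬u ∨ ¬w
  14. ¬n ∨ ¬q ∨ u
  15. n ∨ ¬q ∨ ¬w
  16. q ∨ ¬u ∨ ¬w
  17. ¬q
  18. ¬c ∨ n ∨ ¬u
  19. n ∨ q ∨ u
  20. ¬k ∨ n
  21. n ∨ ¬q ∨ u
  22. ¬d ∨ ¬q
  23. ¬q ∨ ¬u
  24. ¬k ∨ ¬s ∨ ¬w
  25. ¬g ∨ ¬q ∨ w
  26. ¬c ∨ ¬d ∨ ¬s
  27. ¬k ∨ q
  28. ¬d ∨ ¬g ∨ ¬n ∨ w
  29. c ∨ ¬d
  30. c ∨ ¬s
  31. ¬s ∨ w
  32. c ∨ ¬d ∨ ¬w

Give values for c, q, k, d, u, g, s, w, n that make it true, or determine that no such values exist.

Unsatisfiable — no assignment works.

Case n = True:
  (¬q) forces q = False.
  (¬n ∨ q ∨ ¬u) forces u = False.
  Clause (¬n ∨ q ∨ u) is falsified — contradiction.
Case n = False:
  (¬q) forces q = False.
  (n ∨ q ∨ ¬u) forces u = False.
  Clause (n ∨ q ∨ u) is falsified — contradiction.
Both cases fail, so the formula is unsatisfiable.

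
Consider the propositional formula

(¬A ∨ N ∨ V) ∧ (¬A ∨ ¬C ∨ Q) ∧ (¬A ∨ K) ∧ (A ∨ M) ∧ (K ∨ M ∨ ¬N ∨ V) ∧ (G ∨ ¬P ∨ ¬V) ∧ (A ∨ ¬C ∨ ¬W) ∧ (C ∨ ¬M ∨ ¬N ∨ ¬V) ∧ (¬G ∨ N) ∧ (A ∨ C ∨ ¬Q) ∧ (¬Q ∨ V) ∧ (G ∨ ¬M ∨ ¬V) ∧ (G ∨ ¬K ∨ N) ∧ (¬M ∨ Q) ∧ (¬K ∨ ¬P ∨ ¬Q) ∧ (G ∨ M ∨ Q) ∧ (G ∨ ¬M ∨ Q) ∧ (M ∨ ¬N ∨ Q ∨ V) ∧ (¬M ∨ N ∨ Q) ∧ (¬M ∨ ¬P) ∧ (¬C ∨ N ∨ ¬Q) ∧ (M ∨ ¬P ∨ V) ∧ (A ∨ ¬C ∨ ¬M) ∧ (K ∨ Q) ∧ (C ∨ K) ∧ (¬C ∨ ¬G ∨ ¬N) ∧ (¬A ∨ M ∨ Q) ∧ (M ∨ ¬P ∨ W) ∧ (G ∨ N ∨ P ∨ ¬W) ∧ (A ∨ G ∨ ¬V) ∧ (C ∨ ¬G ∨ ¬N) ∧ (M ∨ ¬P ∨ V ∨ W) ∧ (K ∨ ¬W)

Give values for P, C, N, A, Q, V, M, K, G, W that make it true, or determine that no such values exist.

P = False, C = True, N = True, A = True, Q = True, V = True, M = False, K = True, G = False, W = True

Try P = True:
  (¬M ∨ ¬P) forces M = False.
  (A ∨ M) forces A = True.
  (¬A ∨ K) forces K = True.
  (¬K ∨ ¬P ∨ ¬Q) forces Q = False.
  clause (¬A ∨ M ∨ Q) is falsified — backtrack.
So P = False.
Set C = True.
Set N = True.
  then (¬C ∨ ¬G ∨ ¬N) forces G = False.
Try A = False:
  (A ∨ M) forces M = True.
  clause (A ∨ ¬C ∨ ¬M) is falsified — backtrack.
So A = True.
  then (¬A ∨ ¬C ∨ Q) forces Q = True.
  then (¬A ∨ K) forces K = True.
  then (¬Q ∨ V) forces V = True.
  then (G ∨ ¬M ∨ ¬V) forces M = False.
Set W = True.
All clauses satisfied.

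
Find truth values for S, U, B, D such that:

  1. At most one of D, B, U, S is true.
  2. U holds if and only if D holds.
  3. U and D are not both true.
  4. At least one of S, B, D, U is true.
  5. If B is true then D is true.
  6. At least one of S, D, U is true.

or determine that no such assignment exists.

S=T, U=F, B=F, D=F

  (1) {D, B, U, S}: 1 true — at most one ✓
  (2) U=F, D=F — same ✓
  (3) U=F, D=F — not both ✓
  (4) {S, B, D, U}: 1 true — at least one ✓
  (5) B=F ⇒ D: vacuous ✓
  (6) {S, D, U}: 1 true — at least one ✓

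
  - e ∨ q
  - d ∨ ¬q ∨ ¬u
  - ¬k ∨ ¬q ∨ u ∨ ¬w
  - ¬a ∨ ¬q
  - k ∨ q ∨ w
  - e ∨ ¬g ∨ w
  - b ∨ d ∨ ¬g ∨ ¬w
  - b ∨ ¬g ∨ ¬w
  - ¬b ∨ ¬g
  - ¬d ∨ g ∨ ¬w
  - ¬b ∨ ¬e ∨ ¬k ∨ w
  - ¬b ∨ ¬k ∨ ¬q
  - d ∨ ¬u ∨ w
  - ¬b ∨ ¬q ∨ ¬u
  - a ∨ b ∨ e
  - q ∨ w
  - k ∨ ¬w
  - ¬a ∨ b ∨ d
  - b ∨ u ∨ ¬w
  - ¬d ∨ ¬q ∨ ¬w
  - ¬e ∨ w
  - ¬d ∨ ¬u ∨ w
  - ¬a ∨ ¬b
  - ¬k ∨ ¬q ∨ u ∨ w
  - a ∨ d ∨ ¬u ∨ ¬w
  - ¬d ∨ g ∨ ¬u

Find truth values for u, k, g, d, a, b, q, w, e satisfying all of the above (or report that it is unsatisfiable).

Set u = False.
Set k = True.
Try g = True:
  (¬b ∨ ¬g) forces b = False.
  (b ∨ ¬g ∨ ¬w) forces w = False.
  (e ∨ ¬g ∨ w) forces e = True.
  clause (¬e ∨ w) is falsified — backtrack.
So g = False.
Set d = False.
Set a = False.
Try b = False:
  (a ∨ b ∨ e) forces e = True.
  (b ∨ u ∨ ¬w) forces w = False.
  clause (¬e ∨ w) is falsified — backtrack.
So b = True.
  then (¬b ∨ ¬k ∨ ¬q) forces q = False.
  then (q ∨ w) forces w = True.
  then (e ∨ q) forces e = True.
All clauses satisfied.

u = False, k = True, g = False, d = False, a = False, b = True, q = False, w = True, e = True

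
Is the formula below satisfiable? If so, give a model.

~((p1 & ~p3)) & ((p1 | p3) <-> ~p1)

p1 = False, p3 = True

  ~((p1 & ~p3)) = True
    p1 & ~p3 = False
      ~p3 = False
  (p1 | p3) <-> ~p1 = True
    p1 | p3 = True
    ~p1 = True
Both conjuncts True, so the formula holds.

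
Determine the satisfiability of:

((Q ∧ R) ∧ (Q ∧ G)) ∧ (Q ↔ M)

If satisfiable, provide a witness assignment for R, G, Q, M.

R: True, G: True, Q: True, M: True

  (Q ∧ R) ∧ (Q ∧ G) = True
    Q ∧ R = True
    Q ∧ G = True
  Q ↔ M = True
Both conjuncts True, so the formula holds.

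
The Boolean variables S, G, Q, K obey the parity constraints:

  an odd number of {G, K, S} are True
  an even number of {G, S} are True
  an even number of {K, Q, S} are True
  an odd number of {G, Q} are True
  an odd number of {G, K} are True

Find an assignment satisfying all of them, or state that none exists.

S = False, G = False, Q = True, K = True

{G, K, S}: 1 true → odd ✓
{G, S}: 0 true → even ✓
{K, Q, S}: 2 true → even ✓
{G, Q}: 1 true → odd ✓
{G, K}: 1 true → odd ✓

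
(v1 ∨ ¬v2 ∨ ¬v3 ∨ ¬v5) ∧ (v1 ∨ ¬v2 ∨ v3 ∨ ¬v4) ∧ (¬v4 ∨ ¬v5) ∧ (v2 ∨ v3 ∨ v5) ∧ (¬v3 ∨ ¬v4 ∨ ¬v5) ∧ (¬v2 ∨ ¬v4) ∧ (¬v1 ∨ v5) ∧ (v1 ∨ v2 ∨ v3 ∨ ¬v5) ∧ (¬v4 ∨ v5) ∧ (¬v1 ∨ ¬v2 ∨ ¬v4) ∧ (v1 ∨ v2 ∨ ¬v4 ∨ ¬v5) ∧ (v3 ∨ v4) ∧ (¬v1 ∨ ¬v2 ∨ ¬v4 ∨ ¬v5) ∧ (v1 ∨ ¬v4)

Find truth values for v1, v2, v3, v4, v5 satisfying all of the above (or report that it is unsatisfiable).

Set v1 = False.
  then (v1 ∨ ¬v4) forces v4 = False.
  then (v3 ∨ v4) forces v3 = True.
Set v2 = False.
Set v5 = True.
All clauses satisfied.

v1 = False, v2 = False, v3 = True, v4 = False, v5 = True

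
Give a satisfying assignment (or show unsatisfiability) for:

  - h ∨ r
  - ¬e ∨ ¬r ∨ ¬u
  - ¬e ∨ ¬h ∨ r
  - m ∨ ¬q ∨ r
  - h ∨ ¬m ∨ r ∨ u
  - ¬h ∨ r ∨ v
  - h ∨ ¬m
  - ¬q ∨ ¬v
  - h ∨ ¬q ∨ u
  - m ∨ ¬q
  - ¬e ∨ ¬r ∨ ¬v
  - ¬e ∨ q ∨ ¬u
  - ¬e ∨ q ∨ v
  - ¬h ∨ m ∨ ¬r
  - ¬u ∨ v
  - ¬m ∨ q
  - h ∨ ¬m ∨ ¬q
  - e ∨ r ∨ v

Set q = False.
  then (¬m ∨ q) forces m = False.
Set v = True.
Set r = True.
  then (¬e ∨ ¬r ∨ ¬v) forces e = False.
  then (¬h ∨ m ∨ ¬r) forces h = False.
Set u = False.
All clauses satisfied.

q = False; v = True; r = True; h = False; u = False; e = False; m = False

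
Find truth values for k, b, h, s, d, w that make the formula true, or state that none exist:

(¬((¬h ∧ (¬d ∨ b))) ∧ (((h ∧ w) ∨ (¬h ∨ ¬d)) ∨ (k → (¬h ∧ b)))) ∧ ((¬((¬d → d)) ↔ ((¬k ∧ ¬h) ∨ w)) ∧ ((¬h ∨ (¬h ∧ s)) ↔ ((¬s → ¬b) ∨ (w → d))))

k = True, b = False, h = False, s = True, d = True, w = False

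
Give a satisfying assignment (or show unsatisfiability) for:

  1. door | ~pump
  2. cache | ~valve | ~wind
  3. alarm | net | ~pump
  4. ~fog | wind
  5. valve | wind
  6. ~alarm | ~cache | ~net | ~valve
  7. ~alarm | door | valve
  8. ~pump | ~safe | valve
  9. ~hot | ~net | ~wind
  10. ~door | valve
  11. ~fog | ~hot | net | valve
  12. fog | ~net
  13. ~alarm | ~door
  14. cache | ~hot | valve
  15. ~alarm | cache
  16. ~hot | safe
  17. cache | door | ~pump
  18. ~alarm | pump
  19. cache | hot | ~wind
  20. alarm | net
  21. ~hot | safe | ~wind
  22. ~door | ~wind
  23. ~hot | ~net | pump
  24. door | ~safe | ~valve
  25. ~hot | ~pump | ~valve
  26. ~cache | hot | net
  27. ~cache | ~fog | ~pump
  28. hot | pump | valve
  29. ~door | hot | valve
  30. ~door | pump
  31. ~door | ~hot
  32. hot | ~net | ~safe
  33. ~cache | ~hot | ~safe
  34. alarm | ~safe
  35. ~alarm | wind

alarm = False, hot = False, wind = True, pump = False, safe = False, cache = True, door = False, net = True, valve = True, fog = True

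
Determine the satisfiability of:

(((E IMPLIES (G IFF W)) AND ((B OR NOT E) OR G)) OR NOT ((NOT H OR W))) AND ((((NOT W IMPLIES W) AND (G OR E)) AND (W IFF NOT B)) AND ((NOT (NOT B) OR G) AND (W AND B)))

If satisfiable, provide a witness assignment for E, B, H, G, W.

Case B = True: the formula simplifies to ((E IMPLIES (G IFF W)) OR NOT ((NOT H OR W))) AND ((((NOT W IMPLIES W) AND (G OR E)) AND NOT W) AND W).
  W = True: the conjunct NOT W is False.
  W = False: the conjunct NOT W IMPLIES W becomes NOT False IMPLIES False = False.
Case B = False: the conjunct B is False.
Both cases fail — unsatisfiable.

No satisfying assignment exists.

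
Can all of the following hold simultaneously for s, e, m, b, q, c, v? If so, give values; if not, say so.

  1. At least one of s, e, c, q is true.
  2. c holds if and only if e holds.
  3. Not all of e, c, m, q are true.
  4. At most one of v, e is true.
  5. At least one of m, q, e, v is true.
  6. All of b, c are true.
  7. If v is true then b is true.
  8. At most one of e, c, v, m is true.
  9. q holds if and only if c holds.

Unsatisfiable — no assignment works.

Case c = True:
  (2) with c=T forces e = True.
  Constraint (8) is violated (e=T, c=T) — contradiction.
Case c = False:
  Constraint (6) is violated (c=F) — contradiction.
Both cases fail — unsatisfiable.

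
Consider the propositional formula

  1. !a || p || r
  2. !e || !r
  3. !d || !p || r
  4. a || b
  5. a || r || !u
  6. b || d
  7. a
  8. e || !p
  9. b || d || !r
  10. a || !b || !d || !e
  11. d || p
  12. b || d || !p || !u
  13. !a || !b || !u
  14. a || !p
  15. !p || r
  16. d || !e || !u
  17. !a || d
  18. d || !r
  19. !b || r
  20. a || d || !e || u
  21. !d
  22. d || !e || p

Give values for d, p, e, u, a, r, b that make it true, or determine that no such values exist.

The formula is unsatisfiable.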